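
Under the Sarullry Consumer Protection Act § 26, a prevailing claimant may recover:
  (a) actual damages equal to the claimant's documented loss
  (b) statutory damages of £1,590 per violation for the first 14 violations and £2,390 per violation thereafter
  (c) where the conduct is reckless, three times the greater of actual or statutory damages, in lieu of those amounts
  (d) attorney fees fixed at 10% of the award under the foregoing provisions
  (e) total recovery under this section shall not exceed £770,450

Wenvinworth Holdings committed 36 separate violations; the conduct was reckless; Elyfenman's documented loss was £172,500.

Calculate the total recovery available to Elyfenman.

Total recovery: £569,250

First 14 violations: 14 × £1,590 = £22,260
Remaining violations: (36 − 14) × £2,390 = £52,580
Statutory damages: £22,260 + £52,580 = £74,840
Greater of actual damages (£172,500) or statutory damages (£74,840): £172,500
Trebled: 3 × £172,500 = £517,500
Attorney fees: 10% of £517,500 = £51,750
Total before cap: £517,500 + £51,750 = £569,250
Cap at £770,450: £569,250 is within the cap, no reduction.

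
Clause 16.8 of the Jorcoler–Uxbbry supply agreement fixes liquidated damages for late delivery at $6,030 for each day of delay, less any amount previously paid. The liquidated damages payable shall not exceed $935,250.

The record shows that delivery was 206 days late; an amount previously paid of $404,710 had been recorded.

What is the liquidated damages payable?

$837,470

Per-day damages: 206 × $6,030 = $1,242,180
Less amount previously paid: $1,242,180 − $404,710 = $837,470
Cap at $935,250: $837,470 is within the cap, no reduction.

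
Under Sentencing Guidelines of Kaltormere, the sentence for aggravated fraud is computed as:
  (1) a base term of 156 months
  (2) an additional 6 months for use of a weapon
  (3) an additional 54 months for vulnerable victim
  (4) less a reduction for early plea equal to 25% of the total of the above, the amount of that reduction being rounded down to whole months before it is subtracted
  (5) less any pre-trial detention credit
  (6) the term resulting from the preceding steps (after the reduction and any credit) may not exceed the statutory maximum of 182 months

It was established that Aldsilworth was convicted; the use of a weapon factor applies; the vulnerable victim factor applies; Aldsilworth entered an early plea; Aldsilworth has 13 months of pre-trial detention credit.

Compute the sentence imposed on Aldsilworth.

Use of a weapon enhancement: +6 months
Vulnerable victim enhancement: +54 months
Adjusted term: 156 months + 6 months + 54 months = 216 months
Early plea reduction: 25% of 216 months = 54 months (rounded down)
After reduction: 216 − 54 = 162 months
Less pre-trial detention credit: 162 months − 13 months = 149 months
Cap at 182 months: 149 months is within the cap, no reduction.

149 months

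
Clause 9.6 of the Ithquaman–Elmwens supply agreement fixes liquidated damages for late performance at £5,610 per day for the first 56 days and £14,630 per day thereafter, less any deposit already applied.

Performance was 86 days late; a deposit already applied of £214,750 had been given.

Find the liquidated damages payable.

£538,310

First 56 days: 56 × £5,610 = £314,160
Remaining days: (86 − 56) × £14,630 = £438,900
Accrued per-day damages: £314,160 + £438,900 = £753,060
Less deposit already applied: £753,060 − £214,750 = £538,310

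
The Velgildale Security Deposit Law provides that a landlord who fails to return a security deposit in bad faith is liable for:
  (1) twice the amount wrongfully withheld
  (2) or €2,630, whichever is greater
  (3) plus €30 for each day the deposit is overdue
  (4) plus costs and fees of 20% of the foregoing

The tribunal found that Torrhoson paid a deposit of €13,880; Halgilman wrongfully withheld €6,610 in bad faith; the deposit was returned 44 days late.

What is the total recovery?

Recovery: €17,448

Doubled: 2 × €6,610 = €13,220
Minimum €2,630: €13,220 meets the minimum, no increase.
Late-return penalty: 44 × €30 = €1,320
Damages plus late penalty: €13,220 + €1,320 = €14,540
Costs and fees: 20% of €14,540 = €2,908
Total recovery: €14,540 + €2,908 = €17,448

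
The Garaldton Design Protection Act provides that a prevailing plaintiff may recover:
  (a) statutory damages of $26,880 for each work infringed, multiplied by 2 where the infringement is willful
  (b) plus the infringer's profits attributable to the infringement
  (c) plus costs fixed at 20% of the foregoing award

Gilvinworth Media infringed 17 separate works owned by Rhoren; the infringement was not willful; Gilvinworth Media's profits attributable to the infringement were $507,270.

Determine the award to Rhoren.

Award: $1,157,076

Statutory damages: 17 × $26,880 = $456,960
Infringement not willful: no ×2 enhancement.
Combined award: $456,960 + $507,270 = $964,230
Costs: 20% of $964,230 = $192,846
Award plus costs: $964,230 + $192,846 = $1,157,076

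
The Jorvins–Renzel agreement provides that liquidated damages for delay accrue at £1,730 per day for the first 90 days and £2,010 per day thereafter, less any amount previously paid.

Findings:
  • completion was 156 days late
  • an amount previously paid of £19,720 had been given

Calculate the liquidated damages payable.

First 90 days: 90 × £1,730 = £155,700
Remaining days: (156 − 90) × £2,010 = £132,660
Accrued per-day damages: £155,700 + £132,660 = £288,360
Less amount previously paid: £288,360 − £19,720 = £268,640

£268,640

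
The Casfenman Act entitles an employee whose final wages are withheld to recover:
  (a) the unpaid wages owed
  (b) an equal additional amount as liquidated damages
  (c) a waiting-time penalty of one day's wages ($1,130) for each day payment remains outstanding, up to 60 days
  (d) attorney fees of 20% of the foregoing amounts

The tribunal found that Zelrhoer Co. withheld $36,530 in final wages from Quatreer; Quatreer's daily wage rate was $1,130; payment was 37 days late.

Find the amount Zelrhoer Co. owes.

$137,844

Liquidated damages (equal amount): $36,530
Penalty days: min(37, 60) = 37
Waiting-time penalty: 37 × $1,130 = $41,810
Subtotal: $36,530 + $36,530 + $41,810 = $114,870
Attorney fees: 20% of $114,870 = $22,974
Total award: $114,870 + $22,974 = $137,844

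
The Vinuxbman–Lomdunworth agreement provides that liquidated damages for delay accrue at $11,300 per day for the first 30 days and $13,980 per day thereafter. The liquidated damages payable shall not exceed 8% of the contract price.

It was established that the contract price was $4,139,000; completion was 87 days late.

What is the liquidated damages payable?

First 30 days: 30 × $11,300 = $339,000
Remaining days: (87 − 30) × $13,980 = $796,860
Accrued per-day damages: $339,000 + $796,860 = $1,135,860
Cap: 8% of $4,139,000 = $331,120
Cap at $331,120: $1,135,860 exceeds the cap → $331,120

$331,120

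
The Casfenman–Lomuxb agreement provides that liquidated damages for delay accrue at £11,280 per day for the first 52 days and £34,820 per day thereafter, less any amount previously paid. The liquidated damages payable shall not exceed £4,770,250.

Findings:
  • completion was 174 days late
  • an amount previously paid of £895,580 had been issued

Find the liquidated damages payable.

First 52 days: 52 × £11,280 = £586,560
Remaining days: (174 − 52) × £34,820 = £4,248,040
Accrued per-day damages: £586,560 + £4,248,040 = £4,834,600
Less amount previously paid: £4,834,600 − £895,580 = £3,939,020
Cap at £4,770,250: £3,939,020 is within the cap, no reduction.

£3,939,020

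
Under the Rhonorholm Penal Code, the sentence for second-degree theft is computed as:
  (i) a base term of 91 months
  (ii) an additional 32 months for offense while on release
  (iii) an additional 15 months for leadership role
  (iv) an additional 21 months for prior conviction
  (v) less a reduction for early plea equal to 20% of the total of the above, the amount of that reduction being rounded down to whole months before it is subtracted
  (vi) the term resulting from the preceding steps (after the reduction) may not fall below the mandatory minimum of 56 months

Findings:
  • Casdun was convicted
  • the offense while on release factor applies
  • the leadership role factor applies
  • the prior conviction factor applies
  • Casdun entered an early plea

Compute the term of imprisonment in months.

Offense while on release enhancement: +32 months
Leadership role enhancement: +15 months
Prior conviction enhancement: +21 months
Adjusted term: 91 months + 32 months + 15 months + 21 months = 159 months
Early plea reduction: 20% of 159 months = 31 months (rounded down)
After reduction: 159 − 31 = 128 months
Minimum 56 months: 128 months meets the minimum, no increase.

128 months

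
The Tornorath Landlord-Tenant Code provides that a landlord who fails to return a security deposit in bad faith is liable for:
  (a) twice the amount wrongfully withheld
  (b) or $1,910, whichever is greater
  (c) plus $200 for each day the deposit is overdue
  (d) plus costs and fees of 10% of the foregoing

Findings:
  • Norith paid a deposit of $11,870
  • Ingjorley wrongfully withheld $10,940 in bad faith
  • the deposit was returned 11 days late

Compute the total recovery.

Doubled: 2 × $10,940 = $21,880
Minimum $1,910: $21,880 meets the minimum, no increase.
Late-return penalty: 11 × $200 = $2,200
Damages plus late penalty: $21,880 + $2,200 = $24,080
Costs and fees: 10% of $24,080 = $2,408
Total recovery: $24,080 + $2,408 = $26,488

$26,488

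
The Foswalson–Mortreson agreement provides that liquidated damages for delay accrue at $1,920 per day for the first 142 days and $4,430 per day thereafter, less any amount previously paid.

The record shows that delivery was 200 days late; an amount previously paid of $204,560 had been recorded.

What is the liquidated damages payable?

$325,020

First 142 days: 142 × $1,920 = $272,640
Remaining days: (200 − 142) × $4,430 = $256,940
Accrued per-day damages: $272,640 + $256,940 = $529,580
Less amount previously paid: $529,580 − $204,560 = $325,020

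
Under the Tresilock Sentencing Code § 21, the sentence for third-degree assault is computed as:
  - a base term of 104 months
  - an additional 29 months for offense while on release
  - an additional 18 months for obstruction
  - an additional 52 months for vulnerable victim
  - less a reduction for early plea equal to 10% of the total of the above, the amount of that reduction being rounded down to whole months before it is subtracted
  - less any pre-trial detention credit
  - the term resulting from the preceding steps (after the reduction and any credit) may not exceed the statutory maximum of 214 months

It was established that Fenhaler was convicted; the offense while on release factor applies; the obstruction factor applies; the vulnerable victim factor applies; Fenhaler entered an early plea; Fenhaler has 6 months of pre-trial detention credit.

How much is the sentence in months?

Offense while on release enhancement: +29 months
Obstruction enhancement: +18 months
Vulnerable victim enhancement: +52 months
Adjusted term: 104 months + 29 months + 18 months + 52 months = 203 months
Early plea reduction: 10% of 203 months = 20 months (rounded down)
After reduction: 203 − 20 = 183 months
Less pre-trial detention credit: 183 months − 6 months = 177 months
Cap at 214 months: 177 months is within the cap, no reduction.

Sentence: 177 months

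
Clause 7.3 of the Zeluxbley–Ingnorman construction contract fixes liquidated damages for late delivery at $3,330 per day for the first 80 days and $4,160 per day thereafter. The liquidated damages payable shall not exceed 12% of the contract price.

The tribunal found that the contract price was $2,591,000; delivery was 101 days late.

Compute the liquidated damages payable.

First 80 days: 80 × $3,330 = $266,400
Remaining days: (101 − 80) × $4,160 = $87,360
Accrued per-day damages: $266,400 + $87,360 = $353,760
Cap: 12% of $2,591,000 = $310,920
Cap at $310,920: $353,760 exceeds the cap → $310,920

$310,920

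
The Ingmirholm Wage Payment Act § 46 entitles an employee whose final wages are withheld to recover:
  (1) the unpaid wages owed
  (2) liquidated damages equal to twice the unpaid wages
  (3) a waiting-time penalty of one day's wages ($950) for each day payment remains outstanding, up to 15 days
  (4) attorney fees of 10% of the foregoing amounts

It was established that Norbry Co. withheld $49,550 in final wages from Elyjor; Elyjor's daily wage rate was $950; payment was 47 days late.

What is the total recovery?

Doubled: 2 × $49,550 = $99,100
Penalty days: min(47, 15) = 15
Waiting-time penalty: 15 × $950 = $14,250
Subtotal: $49,550 + $99,100 + $14,250 = $162,900
Attorney fees: 10% of $162,900 = $16,290
Total award: $162,900 + $16,290 = $179,190

$179,190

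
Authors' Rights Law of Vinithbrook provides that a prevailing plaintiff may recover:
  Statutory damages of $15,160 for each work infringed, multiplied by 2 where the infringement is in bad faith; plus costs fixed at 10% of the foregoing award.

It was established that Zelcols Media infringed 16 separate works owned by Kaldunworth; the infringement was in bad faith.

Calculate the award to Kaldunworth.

Award: $533,632

Statutory damages: 16 × $15,160 = $242,560
Doubled: 2 × $242,560 = $485,120
Costs: 10% of $485,120 = $48,512
Award plus costs: $485,120 + $48,512 = $533,632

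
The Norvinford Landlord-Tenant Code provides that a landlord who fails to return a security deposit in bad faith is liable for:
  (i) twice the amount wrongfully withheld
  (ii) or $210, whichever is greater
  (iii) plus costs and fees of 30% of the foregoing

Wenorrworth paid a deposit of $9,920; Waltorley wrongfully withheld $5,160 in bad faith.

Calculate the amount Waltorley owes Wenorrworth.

Recovery: $13,416

Doubled: 2 × $5,160 = $10,320
Minimum $210: $10,320 meets the minimum, no increase.
Costs and fees: 30% of $10,320 = $3,096
Total recovery: $10,320 + $3,096 = $13,416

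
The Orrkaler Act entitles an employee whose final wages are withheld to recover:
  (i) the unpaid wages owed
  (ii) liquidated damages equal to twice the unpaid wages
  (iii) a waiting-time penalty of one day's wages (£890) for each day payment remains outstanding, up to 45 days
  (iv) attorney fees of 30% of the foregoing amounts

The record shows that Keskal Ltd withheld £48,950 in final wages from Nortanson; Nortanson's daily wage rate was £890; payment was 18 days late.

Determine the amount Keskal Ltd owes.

Doubled: 2 × £48,950 = £97,900
Penalty days: min(18, 45) = 18
Waiting-time penalty: 18 × £890 = £16,020
Subtotal: £48,950 + £97,900 + £16,020 = £162,870
Attorney fees: 30% of £162,870 = £48,861
Total award: £162,870 + £48,861 = £211,731

£211,731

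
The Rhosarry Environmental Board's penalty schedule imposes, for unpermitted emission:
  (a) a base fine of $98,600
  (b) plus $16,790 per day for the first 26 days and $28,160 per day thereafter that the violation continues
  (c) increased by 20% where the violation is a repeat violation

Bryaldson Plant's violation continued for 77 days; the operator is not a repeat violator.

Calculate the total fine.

First 26 days: 26 × $16,790 = $436,540
Remaining days: (77 − 26) × $28,160 = $1,436,160
Per-day component: $436,540 + $1,436,160 = $1,872,700
Base plus per-day: $98,600 + $1,872,700 = $1,971,300
The operator is not a repeat violator: no 20% increase.

$1,971,300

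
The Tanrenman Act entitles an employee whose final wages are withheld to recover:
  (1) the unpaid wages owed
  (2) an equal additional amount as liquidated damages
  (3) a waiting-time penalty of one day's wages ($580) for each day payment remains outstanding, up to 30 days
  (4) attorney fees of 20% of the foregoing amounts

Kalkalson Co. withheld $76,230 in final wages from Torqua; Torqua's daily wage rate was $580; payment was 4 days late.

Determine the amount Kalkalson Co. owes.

$185,736

Liquidated damages (equal amount): $76,230
Penalty days: min(4, 30) = 4
Waiting-time penalty: 4 × $580 = $2,320
Subtotal: $76,230 + $76,230 + $2,320 = $154,780
Attorney fees: 20% of $154,780 = $30,956
Total award: $154,780 + $30,956 = $185,736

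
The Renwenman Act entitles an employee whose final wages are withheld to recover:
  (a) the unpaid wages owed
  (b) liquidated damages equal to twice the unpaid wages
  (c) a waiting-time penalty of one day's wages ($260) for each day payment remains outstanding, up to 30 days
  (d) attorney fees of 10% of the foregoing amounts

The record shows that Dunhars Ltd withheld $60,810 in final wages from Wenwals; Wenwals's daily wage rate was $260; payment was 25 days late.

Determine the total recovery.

Doubled: 2 × $60,810 = $121,620
Penalty days: min(25, 30) = 25
Waiting-time penalty: 25 × $260 = $6,500
Subtotal: $60,810 + $121,620 + $6,500 = $188,930
Attorney fees: 10% of $188,930 = $18,893
Total award: $188,930 + $18,893 = $207,823

$207,823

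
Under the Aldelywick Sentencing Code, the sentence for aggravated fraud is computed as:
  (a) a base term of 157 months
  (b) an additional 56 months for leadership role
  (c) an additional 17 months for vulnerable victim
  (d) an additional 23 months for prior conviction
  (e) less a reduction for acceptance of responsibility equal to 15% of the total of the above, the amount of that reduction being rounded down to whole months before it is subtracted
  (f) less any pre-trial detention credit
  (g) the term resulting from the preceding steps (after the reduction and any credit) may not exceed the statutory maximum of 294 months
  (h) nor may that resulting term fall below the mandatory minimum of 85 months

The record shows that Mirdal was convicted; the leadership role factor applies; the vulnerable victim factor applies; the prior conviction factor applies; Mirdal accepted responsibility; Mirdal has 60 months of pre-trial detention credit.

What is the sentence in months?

156 months

Leadership role enhancement: +56 months
Vulnerable victim enhancement: +17 months
Prior conviction enhancement: +23 months
Adjusted term: 157 months + 56 months + 17 months + 23 months = 253 months
Acceptance of responsibility reduction: 15% of 253 months = 37 months (rounded down)
After reduction: 253 − 37 = 216 months
Less pre-trial detention credit: 216 months − 60 months = 156 months
Cap at 294 months: 156 months is within the cap, no reduction.
Minimum 85 months: 156 months meets the minimum, no increase.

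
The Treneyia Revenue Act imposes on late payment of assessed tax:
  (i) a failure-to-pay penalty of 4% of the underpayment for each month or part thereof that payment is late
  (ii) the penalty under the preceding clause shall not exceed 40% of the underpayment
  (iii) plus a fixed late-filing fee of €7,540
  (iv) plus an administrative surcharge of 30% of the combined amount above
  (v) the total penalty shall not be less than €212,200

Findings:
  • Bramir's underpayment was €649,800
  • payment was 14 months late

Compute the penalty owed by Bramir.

Accrued rate: 4% × 14 = 56%, capped at 40% → 40%
Failure-to-pay penalty: 40% of €649,800 = €259,920
Penalty before surcharge: €259,920 + €7,540 = €267,460
Administrative surcharge: 30% of €267,460 = €80,238
Total penalty: €267,460 + €80,238 = €347,698
Minimum €212,200: €347,698 meets the minimum, no increase.

€347,698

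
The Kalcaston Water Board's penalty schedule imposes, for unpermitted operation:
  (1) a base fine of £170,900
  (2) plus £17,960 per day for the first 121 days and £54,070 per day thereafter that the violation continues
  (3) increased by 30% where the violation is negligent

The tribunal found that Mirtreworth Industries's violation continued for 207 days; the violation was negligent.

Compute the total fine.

£9,092,304

First 121 days: 121 × £17,960 = £2,173,160
Remaining days: (207 − 121) × £54,070 = £4,650,020
Per-day component: £2,173,160 + £4,650,020 = £6,823,180
Base plus per-day: £170,900 + £6,823,180 = £6,994,080
Enhancement: 30% of £6,994,080 = £2,098,224
Enhanced fine: £6,994,080 + £2,098,224 = £9,092,304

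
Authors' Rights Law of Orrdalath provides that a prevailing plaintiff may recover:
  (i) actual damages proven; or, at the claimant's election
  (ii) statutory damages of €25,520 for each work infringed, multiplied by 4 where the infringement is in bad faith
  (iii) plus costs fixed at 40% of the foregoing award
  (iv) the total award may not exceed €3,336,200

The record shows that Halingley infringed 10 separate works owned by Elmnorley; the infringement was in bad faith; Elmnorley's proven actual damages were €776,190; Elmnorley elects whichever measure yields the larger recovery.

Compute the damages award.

Statutory damages: 10 × €25,520 = €255,200
Multiplied by 4: 4 × €255,200 = €1,020,800
Greater of actual damages (€776,190) or enhanced statutory damages (€1,020,800): €1,020,800
Costs: 40% of €1,020,800 = €408,320
Award plus costs: €1,020,800 + €408,320 = €1,429,120
Cap at €3,336,200: €1,429,120 is within the cap, no reduction.

€1,429,120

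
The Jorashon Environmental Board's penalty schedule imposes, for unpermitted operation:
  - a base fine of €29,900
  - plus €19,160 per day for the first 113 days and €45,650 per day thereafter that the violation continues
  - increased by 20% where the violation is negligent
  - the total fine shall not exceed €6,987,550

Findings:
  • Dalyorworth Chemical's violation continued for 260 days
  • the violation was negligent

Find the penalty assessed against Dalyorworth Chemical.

First 113 days: 113 × €19,160 = €2,165,080
Remaining days: (260 − 113) × €45,650 = €6,710,550
Per-day component: €2,165,080 + €6,710,550 = €8,875,630
Base plus per-day: €29,900 + €8,875,630 = €8,905,530
Enhancement: 20% of €8,905,530 = €1,781,106
Enhanced fine: €8,905,530 + €1,781,106 = €10,686,636
Cap at €6,987,550: €10,686,636 exceeds the cap → €6,987,550

€6,987,550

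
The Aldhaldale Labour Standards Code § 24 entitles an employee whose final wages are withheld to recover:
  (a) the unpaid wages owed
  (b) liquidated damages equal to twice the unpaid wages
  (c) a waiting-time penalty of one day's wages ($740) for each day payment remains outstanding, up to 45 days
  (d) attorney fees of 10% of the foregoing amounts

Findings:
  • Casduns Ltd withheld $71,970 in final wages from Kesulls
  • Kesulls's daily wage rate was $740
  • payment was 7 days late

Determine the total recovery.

Doubled: 2 × $71,970 = $143,940
Penalty days: min(7, 45) = 7
Waiting-time penalty: 7 × $740 = $5,180
Subtotal: $71,970 + $143,940 + $5,180 = $221,090
Attorney fees: 10% of $221,090 = $22,109
Total award: $221,090 + $22,109 = $243,199

$243,199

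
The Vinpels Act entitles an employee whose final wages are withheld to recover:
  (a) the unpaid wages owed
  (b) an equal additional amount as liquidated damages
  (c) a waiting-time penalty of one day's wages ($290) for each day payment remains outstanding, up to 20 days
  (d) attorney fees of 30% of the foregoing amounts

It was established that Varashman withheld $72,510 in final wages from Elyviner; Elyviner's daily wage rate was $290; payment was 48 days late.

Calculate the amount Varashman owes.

Liquidated damages (equal amount): $72,510
Penalty days: min(48, 20) = 20
Waiting-time penalty: 20 × $290 = $5,800
Subtotal: $72,510 + $72,510 + $5,800 = $150,820
Attorney fees: 30% of $150,820 = $45,246
Total award: $150,820 + $45,246 = $196,066

$196,066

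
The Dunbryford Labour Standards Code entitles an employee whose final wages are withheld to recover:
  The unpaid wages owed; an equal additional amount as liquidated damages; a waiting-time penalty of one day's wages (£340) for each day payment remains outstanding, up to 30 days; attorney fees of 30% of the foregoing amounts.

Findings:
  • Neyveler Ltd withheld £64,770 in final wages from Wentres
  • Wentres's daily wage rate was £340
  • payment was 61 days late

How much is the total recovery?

Liquidated damages (equal amount): £64,770
Penalty days: min(61, 30) = 30
Waiting-time penalty: 30 × £340 = £10,200
Subtotal: £64,770 + £64,770 + £10,200 = £139,740
Attorney fees: 30% of £139,740 = £41,922
Total award: £139,740 + £41,922 = £181,662

£181,662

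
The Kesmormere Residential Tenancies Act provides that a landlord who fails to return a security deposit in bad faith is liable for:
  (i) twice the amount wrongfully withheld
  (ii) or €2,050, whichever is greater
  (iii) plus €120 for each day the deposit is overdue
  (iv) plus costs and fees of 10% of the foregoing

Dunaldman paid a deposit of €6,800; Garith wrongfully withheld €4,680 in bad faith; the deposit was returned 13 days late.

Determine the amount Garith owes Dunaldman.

€12,012

Doubled: 2 × €4,680 = €9,360
Minimum €2,050: €9,360 meets the minimum, no increase.
Late-return penalty: 13 × €120 = €1,560
Damages plus late penalty: €9,360 + €1,560 = €10,920
Costs and fees: 10% of €10,920 = €1,092
Total recovery: €10,920 + €1,092 = €12,012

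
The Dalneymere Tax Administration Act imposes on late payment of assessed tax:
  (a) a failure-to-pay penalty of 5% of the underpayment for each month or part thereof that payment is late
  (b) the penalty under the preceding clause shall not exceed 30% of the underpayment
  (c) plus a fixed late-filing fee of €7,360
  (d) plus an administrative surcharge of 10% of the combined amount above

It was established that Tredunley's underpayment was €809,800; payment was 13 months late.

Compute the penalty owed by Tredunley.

Accrued rate: 5% × 13 = 65%, capped at 30% → 30%
Failure-to-pay penalty: 30% of €809,800 = €242,940
Penalty before surcharge: €242,940 + €7,360 = €250,300
Administrative surcharge: 10% of €250,300 = €25,030
Total penalty: €250,300 + €25,030 = €275,330

€275,330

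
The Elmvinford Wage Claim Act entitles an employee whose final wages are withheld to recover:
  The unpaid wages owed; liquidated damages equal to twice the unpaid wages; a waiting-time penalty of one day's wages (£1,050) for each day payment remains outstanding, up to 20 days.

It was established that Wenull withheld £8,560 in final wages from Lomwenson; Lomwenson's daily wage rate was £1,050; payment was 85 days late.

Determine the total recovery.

Total award: £46,680

Doubled: 2 × £8,560 = £17,120
Penalty days: min(85, 20) = 20
Waiting-time penalty: 20 × £1,050 = £21,000
Total award: £8,560 + £17,120 + £21,000 = £46,680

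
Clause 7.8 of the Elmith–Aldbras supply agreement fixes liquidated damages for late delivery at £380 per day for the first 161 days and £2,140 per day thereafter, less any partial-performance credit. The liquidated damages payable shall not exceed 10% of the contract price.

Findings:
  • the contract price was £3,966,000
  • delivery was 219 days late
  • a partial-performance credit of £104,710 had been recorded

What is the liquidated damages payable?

Liquidated damages: £80,590

First 161 days: 161 × £380 = £61,180
Remaining days: (219 − 161) × £2,140 = £124,120
Accrued per-day damages: £61,180 + £124,120 = £185,300
Less partial-performance credit: £185,300 − £104,710 = £80,590
Cap: 10% of £3,966,000 = £396,600
Cap at £396,600: £80,590 is within the cap, no reduction.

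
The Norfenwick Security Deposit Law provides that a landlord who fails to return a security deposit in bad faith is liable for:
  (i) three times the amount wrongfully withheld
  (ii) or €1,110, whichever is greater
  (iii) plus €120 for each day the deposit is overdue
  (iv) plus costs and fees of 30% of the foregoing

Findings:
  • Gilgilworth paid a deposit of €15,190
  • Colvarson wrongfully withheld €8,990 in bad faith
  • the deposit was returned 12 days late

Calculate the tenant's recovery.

€36,933

Trebled: 3 × €8,990 = €26,970
Minimum €1,110: €26,970 meets the minimum, no increase.
Late-return penalty: 12 × €120 = €1,440
Damages plus late penalty: €26,970 + €1,440 = €28,410
Costs and fees: 30% of €28,410 = €8,523
Total recovery: €28,410 + €8,523 = €36,933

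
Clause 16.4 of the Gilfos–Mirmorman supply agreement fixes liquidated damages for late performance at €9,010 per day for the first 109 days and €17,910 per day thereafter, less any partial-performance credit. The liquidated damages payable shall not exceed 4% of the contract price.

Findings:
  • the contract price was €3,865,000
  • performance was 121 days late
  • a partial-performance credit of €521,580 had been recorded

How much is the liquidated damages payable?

First 109 days: 109 × €9,010 = €982,090
Remaining days: (121 − 109) × €17,910 = €214,920
Accrued per-day damages: €982,090 + €214,920 = €1,197,010
Less partial-performance credit: €1,197,010 − €521,580 = €675,430
Cap: 4% of €3,865,000 = €154,600
Cap at €154,600: €675,430 exceeds the cap → €154,600

€154,600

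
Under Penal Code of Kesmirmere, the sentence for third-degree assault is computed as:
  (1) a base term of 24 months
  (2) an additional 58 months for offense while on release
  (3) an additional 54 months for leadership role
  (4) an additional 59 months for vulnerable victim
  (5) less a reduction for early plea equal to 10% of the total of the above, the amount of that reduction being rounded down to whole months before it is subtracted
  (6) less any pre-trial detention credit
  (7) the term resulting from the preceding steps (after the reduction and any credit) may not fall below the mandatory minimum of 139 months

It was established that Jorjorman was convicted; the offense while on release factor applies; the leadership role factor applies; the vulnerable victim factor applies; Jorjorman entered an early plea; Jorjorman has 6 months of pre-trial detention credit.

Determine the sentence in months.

Offense while on release enhancement: +58 months
Leadership role enhancement: +54 months
Vulnerable victim enhancement: +59 months
Adjusted term: 24 months + 58 months + 54 months + 59 months = 195 months
Early plea reduction: 10% of 195 months = 19 months (rounded down)
After reduction: 195 − 19 = 176 months
Less pre-trial detention credit: 176 months − 6 months = 170 months
Minimum 139 months: 170 months meets the minimum, no increase.

170 months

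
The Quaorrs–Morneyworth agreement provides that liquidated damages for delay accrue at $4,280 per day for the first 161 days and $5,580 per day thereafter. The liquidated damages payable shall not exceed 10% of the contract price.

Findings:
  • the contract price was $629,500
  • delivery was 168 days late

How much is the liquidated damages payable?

First 161 days: 161 × $4,280 = $689,080
Remaining days: (168 − 161) × $5,580 = $39,060
Accrued per-day damages: $689,080 + $39,060 = $728,140
Cap: 10% of $629,500 = $62,950
Cap at $62,950: $728,140 exceeds the cap → $62,950

$62,950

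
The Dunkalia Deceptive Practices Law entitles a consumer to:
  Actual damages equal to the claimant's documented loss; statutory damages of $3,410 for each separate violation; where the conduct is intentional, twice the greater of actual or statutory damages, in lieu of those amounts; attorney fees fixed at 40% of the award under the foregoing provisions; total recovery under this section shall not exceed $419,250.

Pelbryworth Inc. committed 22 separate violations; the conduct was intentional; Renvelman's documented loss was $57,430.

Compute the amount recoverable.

$210,056

Statutory damages: 22 × $3,410 = $75,020
Greater of actual damages ($57,430) or statutory damages ($75,020): $75,020
Doubled: 2 × $75,020 = $150,040
Attorney fees: 40% of $150,040 = $60,016
Total before cap: $150,040 + $60,016 = $210,056
Cap at $419,250: $210,056 is within the cap, no reduction.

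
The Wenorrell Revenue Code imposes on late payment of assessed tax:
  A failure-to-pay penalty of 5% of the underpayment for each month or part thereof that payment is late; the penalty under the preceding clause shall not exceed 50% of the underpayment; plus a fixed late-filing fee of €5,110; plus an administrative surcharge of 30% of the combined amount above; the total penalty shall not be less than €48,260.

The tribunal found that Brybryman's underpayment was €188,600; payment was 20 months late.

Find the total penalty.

€129,233

Accrued rate: 5% × 20 = 100%, capped at 50% → 50%
Failure-to-pay penalty: 50% of €188,600 = €94,300
Penalty before surcharge: €94,300 + €5,110 = €99,410
Administrative surcharge: 30% of €99,410 = €29,823
Total penalty: €99,410 + €29,823 = €129,233
Minimum €48,260: €129,233 meets the minimum, no increase.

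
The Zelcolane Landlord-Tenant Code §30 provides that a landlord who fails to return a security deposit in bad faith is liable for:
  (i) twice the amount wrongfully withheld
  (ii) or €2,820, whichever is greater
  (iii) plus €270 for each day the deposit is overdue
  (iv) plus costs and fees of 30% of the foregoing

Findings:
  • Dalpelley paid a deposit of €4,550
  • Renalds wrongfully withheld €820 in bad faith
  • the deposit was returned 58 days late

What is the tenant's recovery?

Doubled: 2 × €820 = €1,640
Minimum €2,820: €1,640 is below the minimum → €2,820
Late-return penalty: 58 × €270 = €15,660
Damages plus late penalty: €2,820 + €15,660 = €18,480
Costs and fees: 30% of €18,480 = €5,544
Total recovery: €18,480 + €5,544 = €24,024

Recovery: €24,024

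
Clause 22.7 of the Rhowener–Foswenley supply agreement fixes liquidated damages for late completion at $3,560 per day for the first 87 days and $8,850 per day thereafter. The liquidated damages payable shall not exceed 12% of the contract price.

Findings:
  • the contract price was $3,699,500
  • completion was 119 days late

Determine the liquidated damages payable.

$443,940

First 87 days: 87 × $3,560 = $309,720
Remaining days: (119 − 87) × $8,850 = $283,200
Accrued per-day damages: $309,720 + $283,200 = $592,920
Cap: 12% of $3,699,500 = $443,940
Cap at $443,940: $592,920 exceeds the cap → $443,940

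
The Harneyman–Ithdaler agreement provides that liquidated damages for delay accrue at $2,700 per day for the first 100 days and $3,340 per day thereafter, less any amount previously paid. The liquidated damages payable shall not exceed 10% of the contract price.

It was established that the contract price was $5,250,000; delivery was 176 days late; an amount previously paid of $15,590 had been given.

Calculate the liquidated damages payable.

Liquidated damages: $508,250

First 100 days: 100 × $2,700 = $270,000
Remaining days: (176 − 100) × $3,340 = $253,840
Accrued per-day damages: $270,000 + $253,840 = $523,840
Less amount previously paid: $523,840 − $15,590 = $508,250
Cap: 10% of $5,250,000 = $525,000
Cap at $525,000: $508,250 is within the cap, no reduction.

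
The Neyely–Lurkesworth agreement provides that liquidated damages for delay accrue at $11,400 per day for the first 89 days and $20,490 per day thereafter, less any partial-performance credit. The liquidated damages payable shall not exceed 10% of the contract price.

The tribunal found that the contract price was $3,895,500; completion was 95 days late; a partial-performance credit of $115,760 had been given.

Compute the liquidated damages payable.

First 89 days: 89 × $11,400 = $1,014,600
Remaining days: (95 − 89) × $20,490 = $122,940
Accrued per-day damages: $1,014,600 + $122,940 = $1,137,540
Less partial-performance credit: $1,137,540 − $115,760 = $1,021,780
Cap: 10% of $3,895,500 = $389,550
Cap at $389,550: $1,021,780 exceeds the cap → $389,550

$389,550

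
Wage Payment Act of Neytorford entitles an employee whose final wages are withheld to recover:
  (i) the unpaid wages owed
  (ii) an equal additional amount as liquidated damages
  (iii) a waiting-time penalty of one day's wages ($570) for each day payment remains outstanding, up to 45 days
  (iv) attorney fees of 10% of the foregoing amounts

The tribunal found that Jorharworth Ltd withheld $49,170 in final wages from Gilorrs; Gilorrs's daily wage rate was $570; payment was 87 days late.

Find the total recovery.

Liquidated damages (equal amount): $49,170
Penalty days: min(87, 45) = 45
Waiting-time penalty: 45 × $570 = $25,650
Subtotal: $49,170 + $49,170 + $25,650 = $123,990
Attorney fees: 10% of $123,990 = $12,399
Total award: $123,990 + $12,399 = $136,389

$136,389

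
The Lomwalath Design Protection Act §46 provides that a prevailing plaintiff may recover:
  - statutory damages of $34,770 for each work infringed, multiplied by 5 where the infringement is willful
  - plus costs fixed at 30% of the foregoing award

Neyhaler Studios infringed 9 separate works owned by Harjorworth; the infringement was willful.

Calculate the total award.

$2,034,045

Statutory damages: 9 × $34,770 = $312,930
Multiplied by 5: 5 × $312,930 = $1,564,650
Costs: 30% of $1,564,650 = $469,395
Award plus costs: $1,564,650 + $469,395 = $2,034,045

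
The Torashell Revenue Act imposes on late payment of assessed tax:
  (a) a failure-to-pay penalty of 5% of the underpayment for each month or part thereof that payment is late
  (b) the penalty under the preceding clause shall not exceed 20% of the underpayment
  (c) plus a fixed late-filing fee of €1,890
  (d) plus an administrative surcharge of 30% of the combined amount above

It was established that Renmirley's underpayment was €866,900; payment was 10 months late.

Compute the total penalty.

Accrued rate: 5% × 10 = 50%, capped at 20% → 20%
Failure-to-pay penalty: 20% of €866,900 = €173,380
Penalty before surcharge: €173,380 + €1,890 = €175,270
Administrative surcharge: 30% of €175,270 = €52,581
Total penalty: €175,270 + €52,581 = €227,851

€227,851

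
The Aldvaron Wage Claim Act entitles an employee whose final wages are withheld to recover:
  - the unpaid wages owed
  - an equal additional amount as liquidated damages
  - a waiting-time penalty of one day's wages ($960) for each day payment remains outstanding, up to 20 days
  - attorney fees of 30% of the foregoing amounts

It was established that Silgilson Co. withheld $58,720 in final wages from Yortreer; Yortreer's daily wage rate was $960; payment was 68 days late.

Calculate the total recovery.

$177,632

Liquidated damages (equal amount): $58,720
Penalty days: min(68, 20) = 20
Waiting-time penalty: 20 × $960 = $19,200
Subtotal: $58,720 + $58,720 + $19,200 = $136,640
Attorney fees: 30% of $136,640 = $40,992
Total award: $136,640 + $40,992 = $177,632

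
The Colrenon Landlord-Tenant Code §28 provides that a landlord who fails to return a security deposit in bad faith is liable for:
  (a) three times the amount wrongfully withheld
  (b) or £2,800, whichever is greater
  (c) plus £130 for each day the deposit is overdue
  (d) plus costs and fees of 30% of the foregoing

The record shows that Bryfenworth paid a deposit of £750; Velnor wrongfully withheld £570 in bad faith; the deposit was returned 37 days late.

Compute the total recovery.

£9,893

Trebled: 3 × £570 = £1,710
Minimum £2,800: £1,710 is below the minimum → £2,800
Late-return penalty: 37 × £130 = £4,810
Damages plus late penalty: £2,800 + £4,810 = £7,610
Costs and fees: 30% of £7,610 = £2,283
Total recovery: £7,610 + £2,283 = £9,893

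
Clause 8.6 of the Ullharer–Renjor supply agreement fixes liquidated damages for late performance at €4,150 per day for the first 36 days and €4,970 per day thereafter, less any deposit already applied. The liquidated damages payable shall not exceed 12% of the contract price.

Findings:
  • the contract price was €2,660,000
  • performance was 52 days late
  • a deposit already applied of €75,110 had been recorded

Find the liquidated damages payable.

€153,810

First 36 days: 36 × €4,150 = €149,400
Remaining days: (52 − 36) × €4,970 = €79,520
Accrued per-day damages: €149,400 + €79,520 = €228,920
Less deposit already applied: €228,920 − €75,110 = €153,810
Cap: 12% of €2,660,000 = €319,200
Cap at €319,200: €153,810 is within the cap, no reduction.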